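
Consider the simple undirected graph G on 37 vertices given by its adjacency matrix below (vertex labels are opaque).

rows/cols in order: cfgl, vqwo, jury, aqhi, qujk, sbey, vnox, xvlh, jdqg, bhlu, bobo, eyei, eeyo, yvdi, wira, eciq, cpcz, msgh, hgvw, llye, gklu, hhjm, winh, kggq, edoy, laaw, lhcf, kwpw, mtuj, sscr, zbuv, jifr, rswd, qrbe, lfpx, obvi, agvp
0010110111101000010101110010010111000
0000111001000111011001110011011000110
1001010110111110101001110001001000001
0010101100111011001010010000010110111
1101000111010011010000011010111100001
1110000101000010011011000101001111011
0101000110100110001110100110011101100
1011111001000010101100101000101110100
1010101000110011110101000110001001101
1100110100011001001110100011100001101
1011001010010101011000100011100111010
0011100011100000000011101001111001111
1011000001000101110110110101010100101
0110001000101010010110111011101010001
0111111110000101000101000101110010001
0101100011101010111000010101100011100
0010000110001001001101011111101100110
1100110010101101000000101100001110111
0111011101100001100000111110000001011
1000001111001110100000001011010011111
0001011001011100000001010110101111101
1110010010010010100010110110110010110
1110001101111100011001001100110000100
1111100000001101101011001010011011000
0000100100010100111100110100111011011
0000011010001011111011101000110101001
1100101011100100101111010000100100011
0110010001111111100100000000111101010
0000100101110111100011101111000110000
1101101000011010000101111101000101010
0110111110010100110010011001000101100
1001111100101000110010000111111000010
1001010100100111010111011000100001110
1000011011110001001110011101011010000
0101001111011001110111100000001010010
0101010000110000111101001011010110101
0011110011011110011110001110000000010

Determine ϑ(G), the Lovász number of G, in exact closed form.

sqrt(37)

N(mtuj) = {qujk, xvlh, bhlu, bobo, eyei, yvdi, wira, eciq, cpcz, gklu, hhjm, winh, edoy, laaw, lhcf, kwpw, jifr, rswd}, |N(mtuj)| = 18.
deg(qrbe) = 18; N(qrbe) = {cfgl, sbey, vnox, jdqg, bhlu, bobo, eyei, eciq, hgvw, llye, gklu, kggq, edoy, laaw, kwpw, sscr, zbuv, rswd}.
deg(winh) = 18; N(winh) = {cfgl, vqwo, jury, vnox, xvlh, bhlu, bobo, eyei, eeyo, yvdi, msgh, hgvw, hhjm, edoy, laaw, mtuj, sscr, lfpx}.
Vertex obvi has 18 neighbors: vqwo, aqhi, sbey, bobo, eyei, cpcz, msgh, hgvw, llye, hhjm, edoy, lhcf, kwpw, sscr, jifr, rswd, lfpx, agvp.
G on 37 vertices is 18-regular; SR(37,18,8,9) — a Paley graph.
The 3 distinct eigenvalues: [18.0, 2.54138, -3.54138].
With N=37: ϑ(G) = 37·(-(-sqrt(37)/2 - 1/2))/(18−(-sqrt(37)/2 - 1/2)) = sqrt(37).
≈ 6.0827625 (to 7 d.p.).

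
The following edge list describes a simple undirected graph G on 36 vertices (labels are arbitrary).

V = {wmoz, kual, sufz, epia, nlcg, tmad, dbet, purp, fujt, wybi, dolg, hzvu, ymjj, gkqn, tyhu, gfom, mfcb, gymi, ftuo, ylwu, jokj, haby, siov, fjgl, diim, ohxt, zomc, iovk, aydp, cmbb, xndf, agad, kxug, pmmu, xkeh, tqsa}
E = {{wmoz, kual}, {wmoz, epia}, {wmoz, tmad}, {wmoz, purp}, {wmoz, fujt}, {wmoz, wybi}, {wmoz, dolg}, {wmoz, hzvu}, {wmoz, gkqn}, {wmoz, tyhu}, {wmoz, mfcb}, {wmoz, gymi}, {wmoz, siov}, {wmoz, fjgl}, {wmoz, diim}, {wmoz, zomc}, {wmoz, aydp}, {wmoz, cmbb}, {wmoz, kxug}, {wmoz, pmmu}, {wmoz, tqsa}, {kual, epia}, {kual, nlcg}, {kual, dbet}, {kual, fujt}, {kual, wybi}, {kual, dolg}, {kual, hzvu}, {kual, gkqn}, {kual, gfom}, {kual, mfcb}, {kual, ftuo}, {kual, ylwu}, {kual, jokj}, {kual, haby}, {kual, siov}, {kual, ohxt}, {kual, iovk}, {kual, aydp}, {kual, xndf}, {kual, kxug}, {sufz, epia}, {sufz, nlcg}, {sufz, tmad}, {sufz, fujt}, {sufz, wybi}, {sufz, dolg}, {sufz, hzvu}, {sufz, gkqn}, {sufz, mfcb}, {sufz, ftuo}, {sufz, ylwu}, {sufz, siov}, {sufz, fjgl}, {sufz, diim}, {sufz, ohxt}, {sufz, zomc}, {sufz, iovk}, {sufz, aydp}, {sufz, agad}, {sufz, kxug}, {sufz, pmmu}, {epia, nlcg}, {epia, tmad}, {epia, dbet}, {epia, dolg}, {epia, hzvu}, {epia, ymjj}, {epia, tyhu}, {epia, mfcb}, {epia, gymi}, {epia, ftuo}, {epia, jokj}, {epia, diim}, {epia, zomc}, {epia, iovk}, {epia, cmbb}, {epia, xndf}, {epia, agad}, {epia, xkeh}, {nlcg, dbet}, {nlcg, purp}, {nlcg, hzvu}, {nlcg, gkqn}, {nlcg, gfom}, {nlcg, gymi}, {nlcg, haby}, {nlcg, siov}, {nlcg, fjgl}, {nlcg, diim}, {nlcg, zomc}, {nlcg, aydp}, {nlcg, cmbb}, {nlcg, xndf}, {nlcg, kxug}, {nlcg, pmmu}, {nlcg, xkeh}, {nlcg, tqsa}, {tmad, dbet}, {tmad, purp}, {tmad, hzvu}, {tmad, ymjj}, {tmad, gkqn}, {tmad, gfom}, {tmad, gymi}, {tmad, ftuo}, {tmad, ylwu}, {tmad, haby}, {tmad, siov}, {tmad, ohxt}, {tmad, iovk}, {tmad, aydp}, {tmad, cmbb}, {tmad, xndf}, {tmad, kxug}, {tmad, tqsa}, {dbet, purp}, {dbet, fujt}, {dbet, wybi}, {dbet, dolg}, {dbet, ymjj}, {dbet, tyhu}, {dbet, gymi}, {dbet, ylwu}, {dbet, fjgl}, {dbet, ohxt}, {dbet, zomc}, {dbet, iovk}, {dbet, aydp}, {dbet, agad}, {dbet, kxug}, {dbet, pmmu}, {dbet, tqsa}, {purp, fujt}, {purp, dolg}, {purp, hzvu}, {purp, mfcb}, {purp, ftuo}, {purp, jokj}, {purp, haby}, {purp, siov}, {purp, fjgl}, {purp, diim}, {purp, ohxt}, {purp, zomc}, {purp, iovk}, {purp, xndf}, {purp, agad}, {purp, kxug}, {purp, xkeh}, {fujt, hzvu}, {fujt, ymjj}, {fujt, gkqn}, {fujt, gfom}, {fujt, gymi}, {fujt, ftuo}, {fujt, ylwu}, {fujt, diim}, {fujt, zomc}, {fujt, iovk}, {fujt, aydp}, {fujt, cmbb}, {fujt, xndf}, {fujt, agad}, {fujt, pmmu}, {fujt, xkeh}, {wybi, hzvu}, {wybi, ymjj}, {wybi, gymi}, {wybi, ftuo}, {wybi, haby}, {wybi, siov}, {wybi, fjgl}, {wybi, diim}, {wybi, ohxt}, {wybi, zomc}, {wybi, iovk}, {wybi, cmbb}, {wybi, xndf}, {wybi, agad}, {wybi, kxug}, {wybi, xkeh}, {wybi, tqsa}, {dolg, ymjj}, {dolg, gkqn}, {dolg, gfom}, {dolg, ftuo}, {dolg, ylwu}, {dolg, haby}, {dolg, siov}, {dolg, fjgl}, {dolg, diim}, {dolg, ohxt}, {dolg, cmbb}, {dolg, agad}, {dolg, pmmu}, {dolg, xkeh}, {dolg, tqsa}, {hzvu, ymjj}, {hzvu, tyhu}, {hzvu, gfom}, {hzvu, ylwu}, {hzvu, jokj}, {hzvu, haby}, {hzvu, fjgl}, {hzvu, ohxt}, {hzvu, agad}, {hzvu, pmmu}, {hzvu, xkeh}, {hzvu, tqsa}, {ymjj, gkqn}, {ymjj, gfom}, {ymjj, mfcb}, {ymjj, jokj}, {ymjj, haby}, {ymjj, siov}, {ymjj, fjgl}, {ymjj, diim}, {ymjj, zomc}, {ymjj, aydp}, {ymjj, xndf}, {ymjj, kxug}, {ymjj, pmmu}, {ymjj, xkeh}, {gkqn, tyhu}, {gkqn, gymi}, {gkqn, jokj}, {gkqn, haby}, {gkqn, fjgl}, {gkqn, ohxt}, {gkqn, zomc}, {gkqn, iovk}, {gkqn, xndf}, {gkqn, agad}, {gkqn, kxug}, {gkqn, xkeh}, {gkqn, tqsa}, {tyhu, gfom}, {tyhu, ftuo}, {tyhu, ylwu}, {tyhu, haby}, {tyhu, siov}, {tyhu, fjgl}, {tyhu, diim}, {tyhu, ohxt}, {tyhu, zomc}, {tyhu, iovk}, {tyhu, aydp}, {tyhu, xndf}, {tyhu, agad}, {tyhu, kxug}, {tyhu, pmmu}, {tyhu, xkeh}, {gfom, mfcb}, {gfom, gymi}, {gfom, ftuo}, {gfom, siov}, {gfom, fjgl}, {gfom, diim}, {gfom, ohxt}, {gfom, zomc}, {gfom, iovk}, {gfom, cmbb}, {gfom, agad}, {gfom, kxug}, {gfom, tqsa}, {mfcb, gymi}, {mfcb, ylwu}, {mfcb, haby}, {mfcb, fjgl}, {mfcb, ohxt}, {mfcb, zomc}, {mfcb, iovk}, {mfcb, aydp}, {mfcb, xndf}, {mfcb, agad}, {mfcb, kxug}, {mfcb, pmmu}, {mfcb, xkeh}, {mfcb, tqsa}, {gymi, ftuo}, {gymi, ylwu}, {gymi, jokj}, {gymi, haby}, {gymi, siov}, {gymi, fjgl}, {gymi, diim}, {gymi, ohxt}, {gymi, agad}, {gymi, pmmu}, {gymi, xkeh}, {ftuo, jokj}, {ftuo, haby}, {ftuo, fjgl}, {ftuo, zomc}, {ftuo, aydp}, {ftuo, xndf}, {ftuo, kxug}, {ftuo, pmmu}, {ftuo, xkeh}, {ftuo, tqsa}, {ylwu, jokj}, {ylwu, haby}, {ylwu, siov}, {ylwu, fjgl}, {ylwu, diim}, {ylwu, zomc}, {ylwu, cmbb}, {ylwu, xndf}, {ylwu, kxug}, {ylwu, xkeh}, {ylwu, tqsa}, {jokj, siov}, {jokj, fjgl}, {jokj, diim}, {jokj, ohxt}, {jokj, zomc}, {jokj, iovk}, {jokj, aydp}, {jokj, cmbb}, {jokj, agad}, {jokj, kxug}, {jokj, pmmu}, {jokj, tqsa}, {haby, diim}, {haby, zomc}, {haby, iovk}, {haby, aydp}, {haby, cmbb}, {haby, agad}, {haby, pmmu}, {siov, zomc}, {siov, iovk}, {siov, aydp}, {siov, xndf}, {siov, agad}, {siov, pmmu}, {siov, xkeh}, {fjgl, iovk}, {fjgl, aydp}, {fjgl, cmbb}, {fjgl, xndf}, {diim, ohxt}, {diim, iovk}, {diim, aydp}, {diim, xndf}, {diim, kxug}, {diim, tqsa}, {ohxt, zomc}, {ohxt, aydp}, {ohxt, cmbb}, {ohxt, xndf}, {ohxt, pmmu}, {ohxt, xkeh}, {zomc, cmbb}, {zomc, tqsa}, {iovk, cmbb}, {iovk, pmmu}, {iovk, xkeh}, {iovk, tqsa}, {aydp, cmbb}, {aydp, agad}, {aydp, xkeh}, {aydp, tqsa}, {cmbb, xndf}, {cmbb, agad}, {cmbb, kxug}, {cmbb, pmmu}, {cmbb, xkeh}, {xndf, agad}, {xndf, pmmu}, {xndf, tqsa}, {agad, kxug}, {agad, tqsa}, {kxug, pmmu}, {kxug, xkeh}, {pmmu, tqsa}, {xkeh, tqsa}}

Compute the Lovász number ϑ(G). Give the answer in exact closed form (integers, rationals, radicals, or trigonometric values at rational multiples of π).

N(tyhu) = {wmoz, epia, dbet, hzvu, gkqn, gfom, ftuo, ylwu, haby, siov, fjgl, diim, ohxt, zomc, iovk, aydp, xndf, agad, kxug, pmmu, xkeh}, |N(tyhu)| = 21.
Vertex siov has 21 neighbors: wmoz, kual, sufz, nlcg, tmad, purp, wybi, dolg, ymjj, tyhu, gfom, gymi, ylwu, jokj, zomc, iovk, aydp, xndf, agad, pmmu, xkeh.
Vertex purp has 21 neighbors: wmoz, nlcg, tmad, dbet, fujt, dolg, hzvu, mfcb, ftuo, jokj, haby, siov, fjgl, diim, ohxt, zomc, iovk, xndf, agad, kxug, xkeh.
Vertex mfcb has 21 neighbors: wmoz, kual, sufz, epia, purp, ymjj, gfom, gymi, ylwu, haby, fjgl, ohxt, zomc, iovk, aydp, xndf, agad, kxug, pmmu, xkeh, tqsa.
21-regular, N=36; Kneser-type, 2-subsets of [9].
The 3 distinct eigenvalues: [21.0, 1.0, -6.0].
Lovász (edge-transitive): ϑ = −36·(-6)/((21)−(-6)) = 8.
= 8.00000… (decimal).

8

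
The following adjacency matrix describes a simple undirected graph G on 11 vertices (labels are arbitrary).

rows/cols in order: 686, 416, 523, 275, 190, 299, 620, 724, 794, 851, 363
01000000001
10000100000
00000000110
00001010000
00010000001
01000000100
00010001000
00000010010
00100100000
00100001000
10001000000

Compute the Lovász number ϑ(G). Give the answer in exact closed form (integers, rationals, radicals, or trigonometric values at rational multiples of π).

N(794) = {523, 299}, |N(794)| = 2.
deg(190) = 2; N(190) = {275, 363}.
Vertex 275 has 2 neighbors: 190, 620.
Vertex 686 has 2 neighbors: 416, 363.
Regular of degree 2 on 11 vertices: the odd cycle C_{11}.
spec(A) ≈ [2.0, 1.6825, 0.8308, -0.2846, -1.3097, -1.919] (distinct, 4 d.p.).
ϑ = −N·λ_min/(λ_max−λ_min) = −11·(-2*cos(pi/11))/(2−(-2*cos(pi/11))) = 11*cos(pi/11)/(cos(pi/11) + 1).
≈ 5.3863 (to 4 d.p.).
Check 5 ≤ 11*cos(pi/11)/(cos(pi/11) + 1) ≤ 6: both strict.

11*cos(pi/11)/(cos(pi/11) + 1)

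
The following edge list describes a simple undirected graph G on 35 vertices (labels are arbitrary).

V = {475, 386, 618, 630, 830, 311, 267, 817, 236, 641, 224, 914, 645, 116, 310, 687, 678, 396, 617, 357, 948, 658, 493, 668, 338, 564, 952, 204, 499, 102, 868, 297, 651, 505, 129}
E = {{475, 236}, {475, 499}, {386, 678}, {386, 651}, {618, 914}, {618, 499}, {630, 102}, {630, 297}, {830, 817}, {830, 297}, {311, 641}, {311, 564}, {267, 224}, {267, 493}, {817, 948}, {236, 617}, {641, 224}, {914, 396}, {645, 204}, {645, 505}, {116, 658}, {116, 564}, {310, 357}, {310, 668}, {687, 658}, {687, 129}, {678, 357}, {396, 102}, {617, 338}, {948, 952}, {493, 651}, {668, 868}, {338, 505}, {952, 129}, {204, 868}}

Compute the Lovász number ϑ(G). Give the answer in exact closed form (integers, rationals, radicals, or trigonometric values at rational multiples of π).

N(658) = {116, 687}, |N(658)| = 2.
deg(267) = 2; N(267) = {224, 493}.
N(396) = {914, 102}, |N(396)| = 2.
N(224) = {267, 641}, |N(224)| = 2.
G on 35 vertices is 2-regular; the odd cycle C_{35}.
A has 18 distinct eigenvalues ≈ [2.0, 1.968, 1.872, 1.717, 1.506, 1.247, 0.948, 0.618, 0.268, -0.09, -0.445, -0.786, -1.102, -1.382, -1.618, -1.802, -1.928, -1.992].
With N=35: ϑ(G) = 35·(-(-1)*2*cos(pi/35))/(2−(-2*cos(pi/35))) = 35*cos(pi/35)/(cos(pi/35) + 1).
ϑ(G) ≈ 17.4647.
Lovász sandwich 17 ≤ 35*cos(pi/35)/(cos(pi/35) + 1) ≤ 18: both strict.

35*cos(pi/35)/(cos(pi/35) + 1)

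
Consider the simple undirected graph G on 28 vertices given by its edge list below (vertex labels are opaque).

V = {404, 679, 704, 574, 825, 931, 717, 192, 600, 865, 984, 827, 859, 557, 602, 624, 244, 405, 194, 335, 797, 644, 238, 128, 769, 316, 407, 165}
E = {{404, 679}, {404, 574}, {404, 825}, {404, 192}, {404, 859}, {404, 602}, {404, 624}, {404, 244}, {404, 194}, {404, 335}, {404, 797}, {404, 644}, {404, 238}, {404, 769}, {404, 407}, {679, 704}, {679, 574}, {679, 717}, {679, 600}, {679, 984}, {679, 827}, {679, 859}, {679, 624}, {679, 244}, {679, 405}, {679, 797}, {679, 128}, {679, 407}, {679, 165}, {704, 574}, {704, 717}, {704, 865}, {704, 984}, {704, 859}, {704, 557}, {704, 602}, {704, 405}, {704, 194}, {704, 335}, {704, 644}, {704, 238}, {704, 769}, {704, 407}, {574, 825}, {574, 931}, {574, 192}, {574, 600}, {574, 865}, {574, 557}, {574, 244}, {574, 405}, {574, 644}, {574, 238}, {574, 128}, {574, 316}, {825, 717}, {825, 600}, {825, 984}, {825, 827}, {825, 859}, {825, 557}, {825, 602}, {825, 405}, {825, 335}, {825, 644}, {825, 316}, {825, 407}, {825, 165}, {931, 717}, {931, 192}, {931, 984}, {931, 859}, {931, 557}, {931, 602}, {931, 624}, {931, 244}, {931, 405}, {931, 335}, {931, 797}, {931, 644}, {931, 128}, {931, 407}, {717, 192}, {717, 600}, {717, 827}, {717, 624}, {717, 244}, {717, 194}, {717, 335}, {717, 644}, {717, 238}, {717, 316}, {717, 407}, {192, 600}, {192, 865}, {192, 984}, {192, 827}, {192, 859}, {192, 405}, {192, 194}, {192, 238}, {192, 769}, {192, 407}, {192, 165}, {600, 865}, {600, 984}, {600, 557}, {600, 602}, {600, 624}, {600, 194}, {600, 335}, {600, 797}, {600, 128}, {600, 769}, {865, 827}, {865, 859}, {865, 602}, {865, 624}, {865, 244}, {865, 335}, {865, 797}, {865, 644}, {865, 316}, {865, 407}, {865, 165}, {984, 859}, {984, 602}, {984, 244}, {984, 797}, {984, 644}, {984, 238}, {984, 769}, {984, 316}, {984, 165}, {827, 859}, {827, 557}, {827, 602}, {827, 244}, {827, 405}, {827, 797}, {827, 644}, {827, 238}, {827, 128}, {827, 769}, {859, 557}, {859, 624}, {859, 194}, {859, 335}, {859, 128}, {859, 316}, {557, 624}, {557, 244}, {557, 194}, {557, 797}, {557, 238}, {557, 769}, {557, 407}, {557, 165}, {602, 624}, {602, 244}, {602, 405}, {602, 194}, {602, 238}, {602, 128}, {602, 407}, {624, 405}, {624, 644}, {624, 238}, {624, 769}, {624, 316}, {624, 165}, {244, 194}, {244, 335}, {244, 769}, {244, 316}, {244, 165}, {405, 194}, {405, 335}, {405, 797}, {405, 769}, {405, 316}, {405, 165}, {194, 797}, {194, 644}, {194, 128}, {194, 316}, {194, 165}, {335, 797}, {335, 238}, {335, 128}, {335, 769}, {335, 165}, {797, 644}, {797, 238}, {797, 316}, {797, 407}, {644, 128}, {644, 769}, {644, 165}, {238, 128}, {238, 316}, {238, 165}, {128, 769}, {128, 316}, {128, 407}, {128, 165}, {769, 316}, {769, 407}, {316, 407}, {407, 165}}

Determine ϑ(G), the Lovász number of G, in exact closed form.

Vertex 574 has 15 neighbors: 404, 679, 704, 825, 931, 192, 600, 865, 557, 244, 405, 644, 238, 128, 316.
N(165) = {679, 825, 192, 865, 984, 557, 624, 244, 405, 194, 335, 644, 238, 128, 407}, |N(165)| = 15.
N(865) = {704, 574, 192, 600, 827, 859, 602, 624, 244, 335, 797, 644, 316, 407, 165}, |N(865)| = 15.
deg(557) = 15; N(557) = {704, 574, 825, 931, 600, 827, 859, 624, 244, 194, 797, 238, 769, 407, 165}.
15-regular, N=28; this is K(8,2), the Kneser graph.
The 3 distinct eigenvalues: [15.0, 1.0, -5.0].
Lovász (edge-transitive): ϑ = −28·(-5)/((15)−(-5)) = 7.
≈ 7.0000 (to 4 d.p.).

7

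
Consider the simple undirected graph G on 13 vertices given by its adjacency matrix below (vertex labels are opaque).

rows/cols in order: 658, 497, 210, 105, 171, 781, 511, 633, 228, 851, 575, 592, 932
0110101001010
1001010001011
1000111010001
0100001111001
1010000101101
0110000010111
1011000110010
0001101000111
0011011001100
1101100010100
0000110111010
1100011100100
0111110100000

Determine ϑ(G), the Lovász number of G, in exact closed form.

Vertex 105 has 6 neighbors: 497, 511, 633, 228, 851, 932.
N(497) = {658, 105, 781, 851, 592, 932}, |N(497)| = 6.
Vertex 511 has 6 neighbors: 658, 210, 105, 633, 228, 592.
N(592) = {658, 497, 781, 511, 633, 575}, |N(592)| = 6.
deg(v) = 6 for all v (|V|=13); strongly regular (13,6,2,3).
spec(A) ≈ [6.0, 1.30278, -2.30278] (distinct, 5 d.p.).
With N=13: ϑ(G) = 13·(-(-sqrt(13)/2 - 1/2))/(6−(-sqrt(13)/2 - 1/2)) = sqrt(13).
= 3.6055513… (decimal).

sqrt(13)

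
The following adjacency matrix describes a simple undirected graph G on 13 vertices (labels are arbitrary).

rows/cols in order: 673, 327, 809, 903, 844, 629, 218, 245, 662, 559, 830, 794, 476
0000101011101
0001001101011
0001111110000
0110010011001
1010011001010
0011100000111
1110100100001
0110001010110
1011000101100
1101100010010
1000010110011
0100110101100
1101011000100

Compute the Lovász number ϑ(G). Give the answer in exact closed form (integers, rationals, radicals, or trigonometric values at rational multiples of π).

sqrt(13)

N(245) = {327, 809, 218, 662, 830, 794}, |N(245)| = 6.
Vertex 476 has 6 neighbors: 673, 327, 903, 629, 218, 830.
deg(327) = 6; N(327) = {903, 218, 245, 559, 794, 476}.
deg(809) = 6; N(809) = {903, 844, 629, 218, 245, 662}.
6-regular, N=13; strongly regular (13,6,2,3).
A has 3 distinct eigenvalues ≈ [6.0, 1.302776, -2.302776].
ϑ = −N·λ_min/(λ_max−λ_min) = −13·(-sqrt(13)/2 - 1/2)/(6−(-sqrt(13)/2 - 1/2)) = sqrt(13).
Numerically 3.60555128.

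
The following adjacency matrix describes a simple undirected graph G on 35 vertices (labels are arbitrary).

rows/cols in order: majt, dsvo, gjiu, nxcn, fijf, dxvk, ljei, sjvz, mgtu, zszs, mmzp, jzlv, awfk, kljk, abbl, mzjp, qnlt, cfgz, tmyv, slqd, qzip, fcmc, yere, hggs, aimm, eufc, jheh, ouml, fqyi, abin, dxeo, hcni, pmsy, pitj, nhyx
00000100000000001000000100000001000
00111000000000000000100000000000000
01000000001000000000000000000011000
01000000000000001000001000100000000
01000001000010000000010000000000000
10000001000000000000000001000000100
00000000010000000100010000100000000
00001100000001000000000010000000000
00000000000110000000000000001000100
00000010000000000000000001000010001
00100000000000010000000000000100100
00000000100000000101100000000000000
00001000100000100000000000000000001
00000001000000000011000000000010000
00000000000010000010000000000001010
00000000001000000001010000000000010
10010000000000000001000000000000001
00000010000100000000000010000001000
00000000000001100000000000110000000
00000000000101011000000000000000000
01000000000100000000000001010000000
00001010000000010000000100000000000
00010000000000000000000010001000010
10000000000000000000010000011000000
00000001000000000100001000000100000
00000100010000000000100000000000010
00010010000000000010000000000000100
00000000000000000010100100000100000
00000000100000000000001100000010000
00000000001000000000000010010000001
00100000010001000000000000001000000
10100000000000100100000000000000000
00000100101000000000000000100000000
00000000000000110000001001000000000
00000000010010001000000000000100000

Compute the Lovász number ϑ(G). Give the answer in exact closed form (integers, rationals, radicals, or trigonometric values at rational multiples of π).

15

deg(eufc) = 4; N(eufc) = {dxvk, zszs, qzip, pitj}.
deg(aimm) = 4; N(aimm) = {sjvz, cfgz, yere, abin}.
deg(dxeo) = 4; N(dxeo) = {gjiu, zszs, kljk, fqyi}.
N(pmsy) = {dxvk, mgtu, mmzp, jheh}, |N(pmsy)| = 4.
G on 35 vertices is 4-regular; Kneser K(7,3) on C(7,3)=35 vertices.
spec(A) ≈ [4.0, 2.0, -1.0, -3.0] (distinct, 5 d.p.).
−35·(-3) / ((4)−(-3)) = 15 = ϑ(G).
= 15.00000… (decimal).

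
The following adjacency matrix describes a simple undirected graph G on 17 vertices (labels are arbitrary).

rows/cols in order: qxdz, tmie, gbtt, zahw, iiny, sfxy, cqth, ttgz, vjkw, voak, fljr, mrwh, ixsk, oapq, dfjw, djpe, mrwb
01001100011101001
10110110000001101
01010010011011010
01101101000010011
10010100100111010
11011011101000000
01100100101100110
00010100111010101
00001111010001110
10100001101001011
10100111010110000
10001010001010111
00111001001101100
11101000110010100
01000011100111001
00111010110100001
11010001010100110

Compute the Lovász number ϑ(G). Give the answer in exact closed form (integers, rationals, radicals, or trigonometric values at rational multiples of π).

deg(dfjw) = 8; N(dfjw) = {tmie, cqth, ttgz, vjkw, mrwh, ixsk, oapq, mrwb}.
N(mrwh) = {qxdz, iiny, cqth, fljr, ixsk, dfjw, djpe, mrwb}, |N(mrwh)| = 8.
deg(tmie) = 8; N(tmie) = {qxdz, gbtt, zahw, sfxy, cqth, oapq, dfjw, mrwb}.
N(voak) = {qxdz, gbtt, ttgz, vjkw, fljr, oapq, djpe, mrwb}, |N(voak)| = 8.
Every vertex has degree 8 (N=17); Paley(17): SR with (k,λ,μ)=(8,3,4).
A has 3 distinct eigenvalues ≈ [8.0, 1.561553, -2.561553].
Lovász: ϑ = −17(-sqrt(17)/2 - 1/2)/(8+-(-sqrt(17)/2 - 1/2)) = sqrt(17).
Numerically 4.123106.

sqrt(17)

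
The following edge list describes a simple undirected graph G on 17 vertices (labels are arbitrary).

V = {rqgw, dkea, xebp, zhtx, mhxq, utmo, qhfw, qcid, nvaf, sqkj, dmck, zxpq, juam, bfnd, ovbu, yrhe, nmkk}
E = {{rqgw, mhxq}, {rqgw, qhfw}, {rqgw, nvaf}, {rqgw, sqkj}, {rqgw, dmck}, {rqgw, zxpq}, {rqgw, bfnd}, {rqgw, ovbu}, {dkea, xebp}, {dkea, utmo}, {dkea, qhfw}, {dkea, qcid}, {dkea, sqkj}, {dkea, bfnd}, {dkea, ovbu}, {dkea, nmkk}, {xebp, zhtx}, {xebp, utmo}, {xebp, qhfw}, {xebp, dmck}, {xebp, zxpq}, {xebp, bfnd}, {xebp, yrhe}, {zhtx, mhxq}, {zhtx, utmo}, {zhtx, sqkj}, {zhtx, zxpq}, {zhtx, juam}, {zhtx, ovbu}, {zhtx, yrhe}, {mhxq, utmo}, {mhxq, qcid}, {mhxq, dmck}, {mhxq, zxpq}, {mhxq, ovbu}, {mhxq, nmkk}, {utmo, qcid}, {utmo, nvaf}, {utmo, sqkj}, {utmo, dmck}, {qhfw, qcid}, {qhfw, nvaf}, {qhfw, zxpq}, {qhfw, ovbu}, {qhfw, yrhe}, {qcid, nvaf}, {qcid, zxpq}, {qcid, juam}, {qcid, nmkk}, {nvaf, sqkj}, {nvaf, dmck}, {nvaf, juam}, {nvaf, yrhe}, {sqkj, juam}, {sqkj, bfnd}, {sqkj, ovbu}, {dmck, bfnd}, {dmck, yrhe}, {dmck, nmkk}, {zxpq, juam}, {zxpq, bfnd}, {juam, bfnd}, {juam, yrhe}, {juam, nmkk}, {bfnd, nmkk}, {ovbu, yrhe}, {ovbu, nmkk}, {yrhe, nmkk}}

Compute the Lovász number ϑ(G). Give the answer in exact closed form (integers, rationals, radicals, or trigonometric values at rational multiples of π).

sqrt(17)

N(ovbu) = {rqgw, dkea, zhtx, mhxq, qhfw, sqkj, yrhe, nmkk}, |N(ovbu)| = 8.
deg(bfnd) = 8; N(bfnd) = {rqgw, dkea, xebp, sqkj, dmck, zxpq, juam, nmkk}.
Vertex utmo has 8 neighbors: dkea, xebp, zhtx, mhxq, qcid, nvaf, sqkj, dmck.
N(dmck) = {rqgw, xebp, mhxq, utmo, nvaf, bfnd, yrhe, nmkk}, |N(dmck)| = 8.
deg(v) = 8 for all v (|V|=17); Paley(17): SR with (k,λ,μ)=(8,3,4).
A has 3 distinct eigenvalues ≈ [8.0, 1.561553, -2.561553].
λ_max=8, λ_min=-sqrt(17)/2 - 1/2; ϑ = −17·λ_min/(λ_max−λ_min) = sqrt(17).
= 4.12311… (decimal).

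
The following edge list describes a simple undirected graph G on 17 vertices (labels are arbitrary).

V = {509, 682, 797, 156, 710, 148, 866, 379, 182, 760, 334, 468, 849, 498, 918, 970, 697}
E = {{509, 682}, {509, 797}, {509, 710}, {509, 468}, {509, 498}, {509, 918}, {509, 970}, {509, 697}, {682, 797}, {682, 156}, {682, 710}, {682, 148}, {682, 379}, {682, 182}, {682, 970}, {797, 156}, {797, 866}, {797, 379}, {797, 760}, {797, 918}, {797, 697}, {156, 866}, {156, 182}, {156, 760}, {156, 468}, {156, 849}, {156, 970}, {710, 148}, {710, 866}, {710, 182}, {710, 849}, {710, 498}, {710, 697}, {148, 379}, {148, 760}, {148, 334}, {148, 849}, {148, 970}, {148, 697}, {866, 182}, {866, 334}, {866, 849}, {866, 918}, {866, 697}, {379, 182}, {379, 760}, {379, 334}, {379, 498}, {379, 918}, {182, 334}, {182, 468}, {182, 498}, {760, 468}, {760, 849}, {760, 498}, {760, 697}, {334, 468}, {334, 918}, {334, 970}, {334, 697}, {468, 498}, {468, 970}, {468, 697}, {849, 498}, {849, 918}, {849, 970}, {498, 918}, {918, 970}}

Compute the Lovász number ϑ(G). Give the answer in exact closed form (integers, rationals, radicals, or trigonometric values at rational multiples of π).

sqrt(17)

Vertex 498 has 8 neighbors: 509, 710, 379, 182, 760, 468, 849, 918.
N(866) = {797, 156, 710, 182, 334, 849, 918, 697}, |N(866)| = 8.
deg(334) = 8; N(334) = {148, 866, 379, 182, 468, 918, 970, 697}.
N(682) = {509, 797, 156, 710, 148, 379, 182, 970}, |N(682)| = 8.
17-vertex 8-regular graph: strongly regular (17,8,3,4).
Distinct eigenvalues (to 4 d.p.): [8.0, 1.5616, -2.5616].
With N=17: ϑ(G) = 17·(-(-sqrt(17)/2 - 1/2))/(8−(-sqrt(17)/2 - 1/2)) = sqrt(17).
ϑ(G) ≈ 4.12311.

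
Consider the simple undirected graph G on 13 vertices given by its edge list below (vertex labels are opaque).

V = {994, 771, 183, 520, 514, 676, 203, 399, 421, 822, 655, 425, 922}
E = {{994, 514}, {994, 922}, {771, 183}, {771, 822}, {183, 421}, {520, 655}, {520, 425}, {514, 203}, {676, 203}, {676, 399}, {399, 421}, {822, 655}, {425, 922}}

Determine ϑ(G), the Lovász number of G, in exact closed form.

Vertex 520 has 2 neighbors: 655, 425.
deg(676) = 2; N(676) = {203, 399}.
deg(425) = 2; N(425) = {520, 922}.
N(421) = {183, 399}, |N(421)| = 2.
G on 13 vertices is 2-regular; connected 2-regular on 13 ⇒ C_{13}.
Distinct eigenvalues (to 5 d.p.): [2.0, 1.77091, 1.13613, 0.24107, -0.70921, -1.49702, -1.94188].
−13·(-2*cos(pi/13)) / ((2)−(-2*cos(pi/13))) = 13*cos(pi/13)/(cos(pi/13) + 1) = ϑ(G).
= 6.404168563… (decimal).
Check 6 ≤ 13*cos(pi/13)/(cos(pi/13) + 1) ≤ 7: both strict.

13*cos(pi/13)/(cos(pi/13) + 1)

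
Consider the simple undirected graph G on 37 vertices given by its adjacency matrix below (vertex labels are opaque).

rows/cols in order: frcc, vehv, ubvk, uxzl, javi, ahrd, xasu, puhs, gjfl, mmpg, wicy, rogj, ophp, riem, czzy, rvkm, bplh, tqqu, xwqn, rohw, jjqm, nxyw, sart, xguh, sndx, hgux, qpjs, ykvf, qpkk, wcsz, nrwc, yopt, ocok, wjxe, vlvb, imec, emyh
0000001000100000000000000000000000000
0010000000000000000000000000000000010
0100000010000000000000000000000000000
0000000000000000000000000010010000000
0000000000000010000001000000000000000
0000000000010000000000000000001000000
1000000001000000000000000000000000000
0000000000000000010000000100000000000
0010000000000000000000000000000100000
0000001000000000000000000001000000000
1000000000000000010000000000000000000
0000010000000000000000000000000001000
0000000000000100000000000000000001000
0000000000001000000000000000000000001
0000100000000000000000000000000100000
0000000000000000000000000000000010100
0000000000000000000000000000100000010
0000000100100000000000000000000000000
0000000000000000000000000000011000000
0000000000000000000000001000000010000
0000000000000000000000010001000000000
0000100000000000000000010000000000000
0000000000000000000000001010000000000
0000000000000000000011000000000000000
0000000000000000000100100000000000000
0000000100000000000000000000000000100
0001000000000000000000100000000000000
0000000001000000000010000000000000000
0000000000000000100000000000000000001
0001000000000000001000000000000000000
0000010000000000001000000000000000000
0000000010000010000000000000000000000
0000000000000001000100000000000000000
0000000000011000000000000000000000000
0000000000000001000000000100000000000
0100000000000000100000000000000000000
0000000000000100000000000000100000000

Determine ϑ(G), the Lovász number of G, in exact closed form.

37*cos(pi/37)/(cos(pi/37) + 1)

deg(rvkm) = 2; N(rvkm) = {ocok, vlvb}.
N(jjqm) = {xguh, ykvf}, |N(jjqm)| = 2.
deg(wjxe) = 2; N(wjxe) = {rogj, ophp}.
Vertex ocok has 2 neighbors: rvkm, rohw.
G on 37 vertices is 2-regular; connected 2-regular on 37 ⇒ C_{37}.
A has 19 distinct eigenvalues ≈ [2.0, 1.97123, 1.88575, 1.74603, 1.55607, 1.32135, 1.04861, 0.74571, 0.42136, 0.08488, -0.25404, -0.58565, -0.90041, -1.18927, -1.44391, -1.65702, -1.82246, -1.93547, -1.99279].
ϑ = −N·λ_min/(λ_max−λ_min) = −37·(-2*cos(pi/37))/(2−(-2*cos(pi/37))) = 37*cos(pi/37)/(cos(pi/37) + 1).
Numerically 18.46661664.
α=18, χ(Ḡ)=19; ϑ=37*cos(pi/37)/(cos(pi/37) + 1) lies between (both strict).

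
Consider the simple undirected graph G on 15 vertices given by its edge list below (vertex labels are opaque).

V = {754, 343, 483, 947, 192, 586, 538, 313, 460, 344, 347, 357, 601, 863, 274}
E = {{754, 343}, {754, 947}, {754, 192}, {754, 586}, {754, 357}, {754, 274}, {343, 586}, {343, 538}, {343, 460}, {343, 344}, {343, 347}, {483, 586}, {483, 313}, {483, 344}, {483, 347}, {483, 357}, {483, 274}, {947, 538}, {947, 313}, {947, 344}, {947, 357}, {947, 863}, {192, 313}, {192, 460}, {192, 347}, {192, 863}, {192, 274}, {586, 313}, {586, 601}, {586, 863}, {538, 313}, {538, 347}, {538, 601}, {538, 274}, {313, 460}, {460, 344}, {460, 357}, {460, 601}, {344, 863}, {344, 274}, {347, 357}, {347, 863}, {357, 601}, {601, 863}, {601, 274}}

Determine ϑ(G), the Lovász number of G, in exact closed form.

N(192) = {754, 313, 460, 347, 863, 274}, |N(192)| = 6.
deg(357) = 6; N(357) = {754, 483, 947, 460, 347, 601}.
deg(313) = 6; N(313) = {483, 947, 192, 586, 538, 460}.
deg(601) = 6; N(601) = {586, 538, 460, 357, 863, 274}.
Every vertex has degree 6 (N=15); Kneser K(6,2) on C(6,2)=15 vertices.
The 3 distinct eigenvalues: [6.0, 1.0, -3.0].
ϑ = −N·λ_min/(λ_max−λ_min) = −15·(-3)/(6−(-3)) = 5.
Numerically 5.000000000.

5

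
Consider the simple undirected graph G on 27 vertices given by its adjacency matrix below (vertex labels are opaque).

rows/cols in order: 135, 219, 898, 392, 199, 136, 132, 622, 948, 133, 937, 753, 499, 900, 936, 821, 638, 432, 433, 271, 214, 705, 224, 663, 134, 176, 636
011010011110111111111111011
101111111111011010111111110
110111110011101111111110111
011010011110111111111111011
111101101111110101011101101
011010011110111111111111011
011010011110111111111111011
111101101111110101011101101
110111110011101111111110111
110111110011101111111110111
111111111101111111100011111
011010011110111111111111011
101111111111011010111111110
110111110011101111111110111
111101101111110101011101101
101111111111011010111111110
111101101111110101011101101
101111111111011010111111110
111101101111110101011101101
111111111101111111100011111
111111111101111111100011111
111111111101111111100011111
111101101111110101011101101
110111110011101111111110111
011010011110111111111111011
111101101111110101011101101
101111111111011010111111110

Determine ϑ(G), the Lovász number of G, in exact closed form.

7

deg(821) = 22; N(821) = {135, 898, 392, 199, 136, 132, 622, 948, 133, 937, 753, 900, 936, 638, 433, 271, 214, 705, 224, 663, 134, 176}.
deg(937) = 23; N(937) = {135, 219, 898, 392, 199, 136, 132, 622, 948, 133, 753, 499, 900, 936, 821, 638, 432, 433, 224, 663, 134, 176, 636}.
deg(271) = 23; N(271) = {135, 219, 898, 392, 199, 136, 132, 622, 948, 133, 753, 499, 900, 936, 821, 638, 432, 433, 224, 663, 134, 176, 636}.
deg(499) = 22; N(499) = {135, 898, 392, 199, 136, 132, 622, 948, 133, 937, 753, 900, 936, 638, 433, 271, 214, 705, 224, 663, 134, 176}.
Complete 5-partite, parts [7, 6, 5, 5, 4]: perfect, ϑ = α = 7.
≈ 7.000000000 (to 9 d.p.).
7 ≤ 7 ≤ 7: collapsed.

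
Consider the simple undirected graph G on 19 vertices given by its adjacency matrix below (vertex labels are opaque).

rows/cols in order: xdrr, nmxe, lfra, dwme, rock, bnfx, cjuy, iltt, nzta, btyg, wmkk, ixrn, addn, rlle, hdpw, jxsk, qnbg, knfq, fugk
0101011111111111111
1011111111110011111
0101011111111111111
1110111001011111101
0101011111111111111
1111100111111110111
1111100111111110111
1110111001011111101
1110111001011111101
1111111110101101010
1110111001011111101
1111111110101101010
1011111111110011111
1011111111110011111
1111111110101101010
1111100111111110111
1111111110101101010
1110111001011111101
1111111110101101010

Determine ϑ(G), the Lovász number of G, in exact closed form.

5

deg(wmkk) = 14; N(wmkk) = {xdrr, nmxe, lfra, rock, bnfx, cjuy, btyg, ixrn, addn, rlle, hdpw, jxsk, qnbg, fugk}.
N(dwme) = {xdrr, nmxe, lfra, rock, bnfx, cjuy, btyg, ixrn, addn, rlle, hdpw, jxsk, qnbg, fugk}, |N(dwme)| = 14.
Vertex xdrr has 16 neighbors: nmxe, dwme, bnfx, cjuy, iltt, nzta, btyg, wmkk, ixrn, addn, rlle, hdpw, jxsk, qnbg, knfq, fugk.
Vertex qnbg has 14 neighbors: xdrr, nmxe, lfra, dwme, rock, bnfx, cjuy, iltt, nzta, wmkk, addn, rlle, jxsk, knfq.
G = K_{5,5,3,3,3}: α = 5 = χ(Ḡ), so ϑ = 5.
Numerically 5.0000.
Sandwich: α(G)=5 ≤ ϑ(G)=5 ≤ χ(Ḡ)=5 (collapsed).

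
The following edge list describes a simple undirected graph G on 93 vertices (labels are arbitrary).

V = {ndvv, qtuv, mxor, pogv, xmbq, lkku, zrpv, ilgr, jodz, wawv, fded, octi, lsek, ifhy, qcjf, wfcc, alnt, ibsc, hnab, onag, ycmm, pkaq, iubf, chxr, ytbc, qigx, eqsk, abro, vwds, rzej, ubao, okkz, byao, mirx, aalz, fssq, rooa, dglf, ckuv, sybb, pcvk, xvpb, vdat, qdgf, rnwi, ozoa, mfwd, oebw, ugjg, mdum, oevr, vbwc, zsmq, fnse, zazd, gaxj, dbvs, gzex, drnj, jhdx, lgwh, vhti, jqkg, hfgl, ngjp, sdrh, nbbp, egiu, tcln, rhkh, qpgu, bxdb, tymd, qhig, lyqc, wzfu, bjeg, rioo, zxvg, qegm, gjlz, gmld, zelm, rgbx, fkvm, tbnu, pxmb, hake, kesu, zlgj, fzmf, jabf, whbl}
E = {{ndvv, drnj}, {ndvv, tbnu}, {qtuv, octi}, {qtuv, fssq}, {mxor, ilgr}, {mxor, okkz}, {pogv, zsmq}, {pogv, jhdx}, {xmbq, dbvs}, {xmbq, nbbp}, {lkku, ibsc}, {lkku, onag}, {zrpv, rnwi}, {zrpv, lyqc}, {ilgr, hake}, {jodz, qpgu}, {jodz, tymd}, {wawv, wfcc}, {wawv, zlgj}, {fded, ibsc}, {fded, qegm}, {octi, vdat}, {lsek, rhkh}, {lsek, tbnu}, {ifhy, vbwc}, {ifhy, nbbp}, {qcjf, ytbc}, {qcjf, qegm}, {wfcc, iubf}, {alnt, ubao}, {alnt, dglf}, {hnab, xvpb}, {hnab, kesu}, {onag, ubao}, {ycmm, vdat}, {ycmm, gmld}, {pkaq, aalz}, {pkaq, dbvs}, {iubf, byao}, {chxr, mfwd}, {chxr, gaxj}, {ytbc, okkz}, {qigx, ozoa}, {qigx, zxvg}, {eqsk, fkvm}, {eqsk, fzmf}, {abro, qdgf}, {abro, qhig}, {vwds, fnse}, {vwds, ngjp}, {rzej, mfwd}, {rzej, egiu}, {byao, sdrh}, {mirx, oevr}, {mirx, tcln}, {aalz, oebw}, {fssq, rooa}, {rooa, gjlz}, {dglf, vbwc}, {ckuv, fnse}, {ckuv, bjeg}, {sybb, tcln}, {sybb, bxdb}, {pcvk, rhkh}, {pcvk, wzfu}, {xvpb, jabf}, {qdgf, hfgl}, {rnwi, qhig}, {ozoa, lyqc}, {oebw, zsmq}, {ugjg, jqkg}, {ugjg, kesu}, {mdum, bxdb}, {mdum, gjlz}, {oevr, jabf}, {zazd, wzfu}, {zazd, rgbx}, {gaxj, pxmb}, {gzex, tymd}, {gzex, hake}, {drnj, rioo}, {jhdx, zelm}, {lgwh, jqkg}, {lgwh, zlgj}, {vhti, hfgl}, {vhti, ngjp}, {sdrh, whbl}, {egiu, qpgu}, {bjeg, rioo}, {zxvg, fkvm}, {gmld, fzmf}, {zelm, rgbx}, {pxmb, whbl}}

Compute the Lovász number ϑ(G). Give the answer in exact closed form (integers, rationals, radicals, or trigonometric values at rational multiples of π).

N(mfwd) = {chxr, rzej}, |N(mfwd)| = 2.
deg(gmld) = 2; N(gmld) = {ycmm, fzmf}.
Vertex pogv has 2 neighbors: zsmq, jhdx.
Vertex rzej has 2 neighbors: mfwd, egiu.
Regular of degree 2 on 93 vertices: connected 2-regular on 93 ⇒ C_{93}.
Distinct eigenvalues (to 3 d.p.): [2.0, 1.995, 1.982, 1.959, 1.927, 1.887, 1.838, 1.78, 1.715, 1.642, 1.561, 1.473, 1.378, 1.277, 1.17, 1.058, 0.941, 0.82, 0.695, 0.566, 0.436, 0.303, 0.169, 0.034, -0.101, -0.236, -0.369, -0.501, -0.631, -0.758, -0.881, -1.0, -1.115, -1.224, -1.328, -1.426, -1.518, -1.602, -1.679, -1.749, -1.81, -1.864, -1.908, -1.944, -1.972, -1.99, -1.999].
With N=93: ϑ(G) = 93·(-(-1)*2*cos(pi/93))/(2−(-2*cos(pi/93))) = 93*cos(pi/93)/(cos(pi/93) + 1).
ϑ(G) ≈ 46.4867319.
α=46, χ(Ḡ)=47; ϑ=93*cos(pi/93)/(cos(pi/93) + 1) lies between (both strict).

93*cos(pi/93)/(cos(pi/93) + 1)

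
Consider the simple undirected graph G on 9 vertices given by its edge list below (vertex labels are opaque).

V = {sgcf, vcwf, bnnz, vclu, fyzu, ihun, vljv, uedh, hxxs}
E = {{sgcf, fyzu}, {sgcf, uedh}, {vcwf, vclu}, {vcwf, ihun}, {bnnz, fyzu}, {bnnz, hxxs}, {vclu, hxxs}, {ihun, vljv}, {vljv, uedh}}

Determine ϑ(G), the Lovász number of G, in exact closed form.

Vertex ihun has 2 neighbors: vcwf, vljv.
deg(vclu) = 2; N(vclu) = {vcwf, hxxs}.
Vertex sgcf has 2 neighbors: fyzu, uedh.
N(hxxs) = {bnnz, vclu}, |N(hxxs)| = 2.
2-regular, N=9; this is C_{9}, the 9-cycle.
A has 5 distinct eigenvalues ≈ [2.0, 1.532089, 0.347296, -1.0, -1.879385].
ϑ = −N·λ_min/(λ_max−λ_min) = −9·(-2*cos(pi/9))/(2−(-2*cos(pi/9))) = 9*cos(pi/9)/(cos(pi/9) + 1).
ϑ(G) ≈ 4.360089581.
Check 4 ≤ 9*cos(pi/9)/(cos(pi/9) + 1) ≤ 5: both strict.

9*cos(pi/9)/(cos(pi/9) + 1)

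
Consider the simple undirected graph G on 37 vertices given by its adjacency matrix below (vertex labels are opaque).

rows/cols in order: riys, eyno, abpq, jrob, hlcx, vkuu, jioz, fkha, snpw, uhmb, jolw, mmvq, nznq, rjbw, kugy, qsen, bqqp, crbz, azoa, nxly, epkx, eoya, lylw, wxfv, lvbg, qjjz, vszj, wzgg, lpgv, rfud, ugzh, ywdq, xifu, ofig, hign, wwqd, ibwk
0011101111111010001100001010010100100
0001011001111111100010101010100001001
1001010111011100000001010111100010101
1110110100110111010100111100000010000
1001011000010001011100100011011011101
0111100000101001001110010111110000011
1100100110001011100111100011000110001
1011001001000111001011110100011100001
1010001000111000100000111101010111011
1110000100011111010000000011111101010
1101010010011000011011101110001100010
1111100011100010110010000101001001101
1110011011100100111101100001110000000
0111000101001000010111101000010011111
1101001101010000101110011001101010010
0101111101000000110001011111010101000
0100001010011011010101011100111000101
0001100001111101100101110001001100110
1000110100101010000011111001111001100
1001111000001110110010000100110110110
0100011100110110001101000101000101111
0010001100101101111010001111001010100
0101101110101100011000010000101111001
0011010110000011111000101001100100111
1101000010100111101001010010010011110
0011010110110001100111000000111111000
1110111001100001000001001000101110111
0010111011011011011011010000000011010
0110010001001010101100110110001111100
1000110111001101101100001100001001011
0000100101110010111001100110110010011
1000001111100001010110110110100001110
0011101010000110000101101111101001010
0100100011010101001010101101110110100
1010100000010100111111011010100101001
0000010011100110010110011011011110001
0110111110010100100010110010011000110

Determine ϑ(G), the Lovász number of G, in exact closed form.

sqrt(37)

N(jioz) = {riys, eyno, hlcx, fkha, snpw, nznq, kugy, qsen, bqqp, nxly, epkx, eoya, lylw, vszj, wzgg, ywdq, xifu, ibwk}, |N(jioz)| = 18.
deg(qsen) = 18; N(qsen) = {eyno, jrob, hlcx, vkuu, jioz, fkha, uhmb, bqqp, crbz, eoya, wxfv, lvbg, qjjz, vszj, wzgg, rfud, ywdq, ofig}.
Vertex ugzh has 18 neighbors: hlcx, fkha, uhmb, jolw, mmvq, kugy, bqqp, crbz, azoa, eoya, lylw, qjjz, vszj, lpgv, rfud, xifu, wwqd, ibwk.
deg(vkuu) = 18; N(vkuu) = {eyno, abpq, jrob, hlcx, jolw, nznq, qsen, azoa, nxly, epkx, wxfv, qjjz, vszj, wzgg, lpgv, rfud, wwqd, ibwk}.
18-regular, N=37; strongly regular (37,18,8,9).
spec(A) ≈ [18.0, 2.5414, -3.5414] (distinct, 4 d.p.).
Lovász: ϑ = −37(-sqrt(37)/2 - 1/2)/(18+-(-sqrt(37)/2 - 1/2)) = sqrt(37).
≈ 6.08276253 (to 8 d.p.).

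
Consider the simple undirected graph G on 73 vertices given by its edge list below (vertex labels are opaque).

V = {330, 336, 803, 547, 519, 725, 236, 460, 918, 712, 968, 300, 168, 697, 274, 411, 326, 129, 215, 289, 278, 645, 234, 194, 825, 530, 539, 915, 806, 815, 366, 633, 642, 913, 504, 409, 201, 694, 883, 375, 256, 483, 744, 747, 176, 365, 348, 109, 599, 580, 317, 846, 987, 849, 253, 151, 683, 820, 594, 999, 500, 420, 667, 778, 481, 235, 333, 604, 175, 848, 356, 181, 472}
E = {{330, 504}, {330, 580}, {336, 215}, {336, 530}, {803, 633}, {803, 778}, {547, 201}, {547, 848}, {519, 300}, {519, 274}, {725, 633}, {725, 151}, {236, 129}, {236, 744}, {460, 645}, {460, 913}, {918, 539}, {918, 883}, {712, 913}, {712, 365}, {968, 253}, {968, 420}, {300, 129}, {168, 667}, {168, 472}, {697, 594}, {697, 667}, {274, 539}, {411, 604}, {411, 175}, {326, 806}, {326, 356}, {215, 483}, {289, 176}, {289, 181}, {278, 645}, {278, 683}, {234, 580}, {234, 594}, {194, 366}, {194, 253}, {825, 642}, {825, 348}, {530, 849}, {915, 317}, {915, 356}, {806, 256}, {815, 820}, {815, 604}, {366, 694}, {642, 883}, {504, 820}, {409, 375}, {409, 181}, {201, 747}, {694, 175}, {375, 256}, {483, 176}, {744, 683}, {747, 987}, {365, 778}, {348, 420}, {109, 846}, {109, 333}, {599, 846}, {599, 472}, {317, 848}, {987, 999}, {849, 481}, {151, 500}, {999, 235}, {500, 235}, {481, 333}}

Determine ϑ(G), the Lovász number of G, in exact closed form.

73*cos(pi/73)/(cos(pi/73) + 1)

N(274) = {519, 539}, |N(274)| = 2.
N(175) = {411, 694}, |N(175)| = 2.
N(803) = {633, 778}, |N(803)| = 2.
Vertex 825 has 2 neighbors: 642, 348.
Regular of degree 2 on 73 vertices: connected 2-regular on 73 ⇒ C_{73}.
A has 37 distinct eigenvalues ≈ [2.0, 1.9926, 1.9704, 1.9337, 1.8826, 1.8176, 1.7392, 1.6478, 1.5443, 1.4293, 1.3038, 1.1686, 1.0247, 0.8733, 0.7154, 0.5522, 0.3849, 0.2148, 0.043, -0.129, -0.3001, -0.469, -0.6344, -0.7951, -0.9499, -1.0977, -1.2373, -1.3678, -1.4882, -1.5976, -1.6951, -1.7801, -1.8518, -1.9099, -1.9539, -1.9834, -1.9981].
ϑ = −N·λ_min/(λ_max−λ_min) = −73·(-2*cos(pi/73))/(2−(-2*cos(pi/73))) = 73*cos(pi/73)/(cos(pi/73) + 1).
ϑ(G) ≈ 36.4830948.
α=36, χ(Ḡ)=37; ϑ=73*cos(pi/73)/(cos(pi/73) + 1) lies between (both strict).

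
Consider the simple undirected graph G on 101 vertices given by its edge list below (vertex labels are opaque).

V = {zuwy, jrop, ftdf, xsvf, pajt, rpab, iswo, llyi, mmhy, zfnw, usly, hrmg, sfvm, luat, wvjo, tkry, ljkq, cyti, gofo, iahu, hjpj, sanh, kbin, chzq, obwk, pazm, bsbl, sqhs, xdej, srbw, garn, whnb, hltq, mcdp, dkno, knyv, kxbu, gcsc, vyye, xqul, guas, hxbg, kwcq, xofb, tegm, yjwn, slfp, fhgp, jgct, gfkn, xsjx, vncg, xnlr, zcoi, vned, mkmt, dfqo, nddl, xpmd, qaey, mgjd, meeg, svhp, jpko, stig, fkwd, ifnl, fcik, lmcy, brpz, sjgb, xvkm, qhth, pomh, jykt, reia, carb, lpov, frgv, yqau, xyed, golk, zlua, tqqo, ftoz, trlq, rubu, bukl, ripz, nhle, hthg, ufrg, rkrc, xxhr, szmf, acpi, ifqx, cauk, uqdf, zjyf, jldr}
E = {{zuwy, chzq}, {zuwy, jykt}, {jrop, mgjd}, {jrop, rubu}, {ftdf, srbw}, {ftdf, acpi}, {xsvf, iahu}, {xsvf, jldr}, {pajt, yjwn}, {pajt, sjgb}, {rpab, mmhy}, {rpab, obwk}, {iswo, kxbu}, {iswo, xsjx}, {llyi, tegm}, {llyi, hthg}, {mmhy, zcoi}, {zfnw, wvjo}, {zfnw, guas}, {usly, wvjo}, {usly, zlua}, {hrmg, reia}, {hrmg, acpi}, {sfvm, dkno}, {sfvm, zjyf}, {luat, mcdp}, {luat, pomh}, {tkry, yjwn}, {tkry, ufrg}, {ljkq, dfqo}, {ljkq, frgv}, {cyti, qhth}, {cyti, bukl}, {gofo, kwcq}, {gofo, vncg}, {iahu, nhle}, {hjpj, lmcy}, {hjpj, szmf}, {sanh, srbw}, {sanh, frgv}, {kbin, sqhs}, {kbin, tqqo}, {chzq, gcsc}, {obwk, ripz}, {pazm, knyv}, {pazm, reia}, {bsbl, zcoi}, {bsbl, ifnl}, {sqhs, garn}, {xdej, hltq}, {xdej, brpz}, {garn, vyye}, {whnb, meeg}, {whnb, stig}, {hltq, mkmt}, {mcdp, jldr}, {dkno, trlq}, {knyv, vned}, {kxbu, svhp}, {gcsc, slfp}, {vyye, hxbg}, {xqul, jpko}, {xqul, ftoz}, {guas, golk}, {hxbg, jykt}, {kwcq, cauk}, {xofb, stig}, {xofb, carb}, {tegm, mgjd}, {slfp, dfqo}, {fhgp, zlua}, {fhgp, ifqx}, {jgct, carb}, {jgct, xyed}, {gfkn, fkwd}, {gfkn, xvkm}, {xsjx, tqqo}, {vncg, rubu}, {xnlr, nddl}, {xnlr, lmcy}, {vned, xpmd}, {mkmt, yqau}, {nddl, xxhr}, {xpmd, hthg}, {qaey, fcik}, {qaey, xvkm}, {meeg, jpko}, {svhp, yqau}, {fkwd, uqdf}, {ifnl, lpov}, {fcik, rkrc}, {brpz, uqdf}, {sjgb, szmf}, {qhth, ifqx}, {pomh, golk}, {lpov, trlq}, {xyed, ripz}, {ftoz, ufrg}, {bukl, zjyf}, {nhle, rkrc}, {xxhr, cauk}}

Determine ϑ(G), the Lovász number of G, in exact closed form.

101*cos(pi/101)/(cos(pi/101) + 1)

Vertex xsvf has 2 neighbors: iahu, jldr.
deg(hrmg) = 2; N(hrmg) = {reia, acpi}.
deg(ufrg) = 2; N(ufrg) = {tkry, ftoz}.
deg(jpko) = 2; N(jpko) = {xqul, meeg}.
G on 101 vertices is 2-regular; the odd cycle C_{101}.
spec(A) ≈ [2.0, 1.996, 1.985, 1.965, 1.938, 1.904, 1.862, 1.813, 1.757, 1.695, 1.625, 1.55, 1.468, 1.381, 1.288, 1.191, 1.088, 0.982, 0.872, 0.758, 0.642, 0.523, 0.402, 0.279, 0.155, 0.031, -0.093, -0.217, -0.34, -0.462, -0.582, -0.7, -0.815, -0.927, -1.036, -1.14, -1.24, -1.335, -1.425, -1.51, -1.588, -1.661, -1.727, -1.786, -1.839, -1.884, -1.922, -1.953, -1.976, -1.991, -1.999] (distinct, 3 d.p.).
Lovász: ϑ = −101(-2*cos(pi/101))/(2+-(-1)*2*cos(pi/101)) = 101*cos(pi/101)/(cos(pi/101) + 1).
≈ 50.4877832 (to 7 d.p.).
50 ≤ 101*cos(pi/101)/(cos(pi/101) + 1) ≤ 51: both strict.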